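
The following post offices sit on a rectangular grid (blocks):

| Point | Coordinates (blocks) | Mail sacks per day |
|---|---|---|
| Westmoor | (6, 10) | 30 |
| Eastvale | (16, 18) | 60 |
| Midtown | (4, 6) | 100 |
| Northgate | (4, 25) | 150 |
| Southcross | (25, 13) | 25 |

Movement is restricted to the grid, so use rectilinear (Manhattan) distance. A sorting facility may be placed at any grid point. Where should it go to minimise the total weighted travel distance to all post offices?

(4, 18)

Manhattan distance separates: Σwᵢ(|x−xᵢ|+|y−yᵢ|) = Σwᵢ|x−xᵢ| + Σwᵢ|y−yᵢ|, so x and y are optimised independently as 1-D weighted medians.
Total weight W = 365; half = 182.5.
x-coordinate, sorted with cumulative weight:
  x=4 (Midtown, w=100) cum 100
  x=4 (Northgate, w=150) cum 250  ← median
  x=6 (Westmoor, w=30) cum 280
  x=16 (Eastvale, w=60) cum 340
  x=25 (Southcross, w=25) cum 365
⇒ x* = 4
y-coordinate, sorted with cumulative weight:
  y=6 (Midtown, w=100) cum 100
  y=10 (Westmoor, w=30) cum 130
  y=13 (Southcross, w=25) cum 155
  y=18 (Eastvale, w=60) cum 215  ← median
  y=25 (Northgate, w=150) cum 365
⇒ y* = 18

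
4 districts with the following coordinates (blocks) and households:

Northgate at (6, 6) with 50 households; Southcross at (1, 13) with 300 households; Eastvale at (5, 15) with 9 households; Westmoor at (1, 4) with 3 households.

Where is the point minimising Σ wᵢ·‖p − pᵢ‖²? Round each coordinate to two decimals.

The minimiser of Σwᵢ‖p−pᵢ‖² is the weighted centroid p* = (Σwᵢpᵢ)/(Σwᵢ).
Σwᵢ = 362.
Σwᵢxᵢ = 50·6 + 300·1 + 9·5 + 3·1 = 648.
Σwᵢyᵢ = 50·6 + 300·13 + 9·15 + 3·4 = 4347.
x* = 648/362 = 1.79, y* = 4347/362 = 12.01.

(1.79, 12.01)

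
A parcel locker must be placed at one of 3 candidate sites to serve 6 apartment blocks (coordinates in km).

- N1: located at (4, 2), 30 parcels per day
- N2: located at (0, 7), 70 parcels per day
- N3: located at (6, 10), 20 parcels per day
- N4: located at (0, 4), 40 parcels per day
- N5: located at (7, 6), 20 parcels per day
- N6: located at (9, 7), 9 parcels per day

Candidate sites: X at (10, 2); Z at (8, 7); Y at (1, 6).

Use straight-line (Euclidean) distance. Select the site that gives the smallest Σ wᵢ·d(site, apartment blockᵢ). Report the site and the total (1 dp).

Total weighted distance at each candidate:
  X (10, 2): total = 1695.3
  Z (8, 7): total = 1203.2
  Y (1, 6): total = 659.1
Minimum is at Y with total 659.1 km.

Y, total 659.1 km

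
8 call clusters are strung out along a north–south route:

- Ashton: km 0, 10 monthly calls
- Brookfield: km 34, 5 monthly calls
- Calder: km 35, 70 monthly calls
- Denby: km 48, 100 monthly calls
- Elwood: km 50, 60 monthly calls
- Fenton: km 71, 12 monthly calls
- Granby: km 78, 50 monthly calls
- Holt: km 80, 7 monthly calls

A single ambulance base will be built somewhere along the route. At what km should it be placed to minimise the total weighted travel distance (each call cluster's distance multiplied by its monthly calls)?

For a sum of weighted absolute distances on a line, the optimum is the weighted median (not the mean). Total weight W = 314; half-weight = 157.
Sort by position and accumulate weight:
  km 0 (Ashton, w=10) → cum 10
  km 34 (Brookfield, w=5) → cum 15
  km 35 (Calder, w=70) → cum 85
  km 48 (Denby, w=100) → cum 185  ≥ 157 → median here
  km 50 (Elwood, w=60) → cum 245
  km 71 (Fenton, w=12) → cum 257
  km 78 (Granby, w=50) → cum 307
  km 80 (Holt, w=7) → cum 314
Optimal location: km 48.

x = 48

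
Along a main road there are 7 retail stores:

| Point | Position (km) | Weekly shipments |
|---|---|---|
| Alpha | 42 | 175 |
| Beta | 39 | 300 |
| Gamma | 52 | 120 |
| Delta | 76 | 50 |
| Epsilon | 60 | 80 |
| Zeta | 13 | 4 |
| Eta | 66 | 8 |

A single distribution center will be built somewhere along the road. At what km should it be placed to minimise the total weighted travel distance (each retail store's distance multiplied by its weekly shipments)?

For a sum of weighted absolute distances on a line, the optimum is the weighted median (not the mean). Total weight W = 737; half-weight = 368.5.
Sort by position and accumulate weight:
  km 13 (Zeta, w=4) → cum 4
  km 39 (Beta, w=300) → cum 304
  km 42 (Alpha, w=175) → cum 479  ≥ 368.5 → median here
  km 52 (Gamma, w=120) → cum 599
  km 60 (Epsilon, w=80) → cum 679
  km 66 (Eta, w=8) → cum 687
  km 76 (Delta, w=50) → cum 737
Optimal location: km 42.

x = 42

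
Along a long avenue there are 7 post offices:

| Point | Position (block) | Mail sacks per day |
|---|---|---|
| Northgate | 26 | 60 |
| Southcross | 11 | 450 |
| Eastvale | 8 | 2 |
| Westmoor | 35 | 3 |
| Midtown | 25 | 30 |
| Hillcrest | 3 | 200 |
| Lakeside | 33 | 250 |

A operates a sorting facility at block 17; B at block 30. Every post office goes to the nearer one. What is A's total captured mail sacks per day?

652

The indifferent point is the midpoint (17+30)/2 = 23.5; post offices left of it (closer to A at 17) go to A, those right go to B.
  Hillcrest at 3 (w=200) → A
  Eastvale at 8 (w=2) → A
  Southcross at 11 (w=450) → A
  Midtown at 25 (w=30) → B
  Northgate at 26 (w=60) → B
  Lakeside at 33 (w=250) → B
  Westmoor at 35 (w=3) → B
A captures 652; B captures 343.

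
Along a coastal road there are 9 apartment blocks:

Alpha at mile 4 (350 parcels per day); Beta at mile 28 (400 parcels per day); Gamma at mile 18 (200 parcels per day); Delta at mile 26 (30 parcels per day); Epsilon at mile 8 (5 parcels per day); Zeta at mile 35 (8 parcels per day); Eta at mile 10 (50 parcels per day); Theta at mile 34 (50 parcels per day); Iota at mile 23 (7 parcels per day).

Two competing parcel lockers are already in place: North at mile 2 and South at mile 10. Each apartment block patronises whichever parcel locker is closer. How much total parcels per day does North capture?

The indifferent point is the midpoint (2+10)/2 = 6; apartment blocks left of it (closer to North at 2) go to North, those right go to South.
  Alpha at 4 (w=350) → North
  Epsilon at 8 (w=5) → South
  Eta at 10 (w=50) → South
  Gamma at 18 (w=200) → South
  Iota at 23 (w=7) → South
  Delta at 26 (w=30) → South
  Beta at 28 (w=400) → South
  Theta at 34 (w=50) → South
  Zeta at 35 (w=8) → South
North captures 350; South captures 750.

350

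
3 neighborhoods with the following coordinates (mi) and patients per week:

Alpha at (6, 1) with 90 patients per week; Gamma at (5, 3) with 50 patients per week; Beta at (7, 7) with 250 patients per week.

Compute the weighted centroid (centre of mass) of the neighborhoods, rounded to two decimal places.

(6.51, 5.10)

The minimiser of Σwᵢ‖p−pᵢ‖² is the weighted centroid p* = (Σwᵢpᵢ)/(Σwᵢ).
Σwᵢ = 390.
Σwᵢxᵢ = 90·6 + 50·5 + 250·7 = 2540.
Σwᵢyᵢ = 90·1 + 50·3 + 250·7 = 1990.
x* = 2540/390 = 6.51, y* = 1990/390 = 5.10.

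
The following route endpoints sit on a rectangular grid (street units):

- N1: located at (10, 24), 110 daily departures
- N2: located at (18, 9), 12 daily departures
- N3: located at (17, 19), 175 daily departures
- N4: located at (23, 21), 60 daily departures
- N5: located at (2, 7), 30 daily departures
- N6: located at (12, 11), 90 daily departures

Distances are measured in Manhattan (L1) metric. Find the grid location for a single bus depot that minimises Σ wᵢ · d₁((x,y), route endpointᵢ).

Manhattan distance separates: Σwᵢ(|x−xᵢ|+|y−yᵢ|) = Σwᵢ|x−xᵢ| + Σwᵢ|y−yᵢ|, so x and y are optimised independently as 1-D weighted medians.
Total weight W = 477; half = 238.5.
x-coordinate, sorted with cumulative weight:
  x=2 (N5, w=30) cum 30
  x=10 (N1, w=110) cum 140
  x=12 (N6, w=90) cum 230
  x=17 (N3, w=175) cum 405  ← median
  x=18 (N2, w=12) cum 417
  x=23 (N4, w=60) cum 477
⇒ x* = 17
y-coordinate, sorted with cumulative weight:
  y=7 (N5, w=30) cum 30
  y=9 (N2, w=12) cum 42
  y=11 (N6, w=90) cum 132
  y=19 (N3, w=175) cum 307  ← median
  y=21 (N4, w=60) cum 367
  y=24 (N1, w=110) cum 477
⇒ y* = 19

(17, 19)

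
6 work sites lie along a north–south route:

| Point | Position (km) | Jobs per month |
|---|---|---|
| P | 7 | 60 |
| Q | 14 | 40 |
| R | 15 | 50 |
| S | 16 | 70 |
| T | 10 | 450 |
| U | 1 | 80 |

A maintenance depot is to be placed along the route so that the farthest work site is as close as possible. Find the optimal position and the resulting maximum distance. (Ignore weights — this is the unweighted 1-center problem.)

location 8.5, max distance 7.5

The 1-center on a line is the midpoint of the two extreme points: leftmost at 1, rightmost at 16.
Optimal location = (1 + 16)/2 = 8.5; maximum distance = (16 − 1)/2 = 7.5.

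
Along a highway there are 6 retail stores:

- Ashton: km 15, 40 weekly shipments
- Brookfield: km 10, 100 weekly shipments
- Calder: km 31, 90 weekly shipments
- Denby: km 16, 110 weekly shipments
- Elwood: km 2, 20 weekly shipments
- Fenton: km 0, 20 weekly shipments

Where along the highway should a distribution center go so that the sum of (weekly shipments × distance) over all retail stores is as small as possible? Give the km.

For a sum of weighted absolute distances on a line, the optimum is the weighted median (not the mean). Total weight W = 380; half-weight = 190.
Sort by position and accumulate weight:
  km 0 (Fenton, w=20) → cum 20
  km 2 (Elwood, w=20) → cum 40
  km 10 (Brookfield, w=100) → cum 140
  km 15 (Ashton, w=40) → cum 180
  km 16 (Denby, w=110) → cum 290  ≥ 190 → median here
  km 31 (Calder, w=90) → cum 380
Optimal location: km 16.

x = 16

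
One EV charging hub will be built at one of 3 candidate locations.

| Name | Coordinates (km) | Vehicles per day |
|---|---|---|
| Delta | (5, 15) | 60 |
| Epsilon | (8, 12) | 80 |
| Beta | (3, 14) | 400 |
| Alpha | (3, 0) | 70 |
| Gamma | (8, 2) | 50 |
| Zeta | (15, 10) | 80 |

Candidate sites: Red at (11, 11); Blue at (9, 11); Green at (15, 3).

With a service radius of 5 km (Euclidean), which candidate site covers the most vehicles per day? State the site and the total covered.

Coverage radius r = 5 km; a point is covered iff (Δx)²+(Δy)² ≤ 5² = 25.
  Red (11, 11): covers {Epsilon, Zeta} → 160
  Blue (9, 11): covers {Epsilon} → 80
  Green (15, 3): covers {none} → 0
Maximum coverage at Red: 160 vehicles per day.

Red, covering 160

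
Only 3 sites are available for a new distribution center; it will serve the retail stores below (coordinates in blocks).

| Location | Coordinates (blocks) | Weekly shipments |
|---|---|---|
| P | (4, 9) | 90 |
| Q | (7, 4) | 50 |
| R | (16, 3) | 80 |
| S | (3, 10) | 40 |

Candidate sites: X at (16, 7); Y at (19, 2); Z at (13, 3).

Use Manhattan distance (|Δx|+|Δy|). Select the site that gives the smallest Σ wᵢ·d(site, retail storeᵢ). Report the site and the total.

Z, total 2620 blocks

Total weighted distance at each candidate:
  X (16, 7): total = 2820
  Y (19, 2): total = 3960
  Z (13, 3): total = 2620
Minimum is at Z with total 2620 blocks.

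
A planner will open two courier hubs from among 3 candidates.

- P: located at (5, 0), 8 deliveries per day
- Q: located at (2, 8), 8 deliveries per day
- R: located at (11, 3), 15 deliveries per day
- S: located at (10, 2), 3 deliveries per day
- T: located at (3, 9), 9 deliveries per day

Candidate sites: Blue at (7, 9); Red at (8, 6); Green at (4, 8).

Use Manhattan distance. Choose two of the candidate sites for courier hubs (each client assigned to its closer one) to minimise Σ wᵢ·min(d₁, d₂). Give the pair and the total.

Evaluate every pair (each demand assigned to the nearer of the two):
  {Red, Green}: total = 214
  {Blue, Red}: total = 264
  {Blue, Green}: total = 286
Best pair: {Red, Green} with total 214.

{Red, Green}, total 214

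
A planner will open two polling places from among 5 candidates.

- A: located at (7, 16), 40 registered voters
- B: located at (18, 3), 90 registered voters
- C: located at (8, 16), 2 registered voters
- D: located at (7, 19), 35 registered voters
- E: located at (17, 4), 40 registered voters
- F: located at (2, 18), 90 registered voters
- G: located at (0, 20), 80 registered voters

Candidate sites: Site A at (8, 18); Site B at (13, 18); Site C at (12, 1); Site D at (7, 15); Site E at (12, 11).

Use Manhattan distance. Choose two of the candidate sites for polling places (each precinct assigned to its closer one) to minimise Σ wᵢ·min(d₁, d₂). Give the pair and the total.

{Site A, Site C}, total 2574

Evaluate every pair (each demand assigned to the nearer of the two):
  {Site A, Site C}: total = 2574
  {Site C, Site D}: total = 2904
  {Site A, Site E}: total = 3274
  {Site D, Site E}: total = 3604
  {Site B, Site C}: total = 3809
  {Site A, Site B}: total = 4054
  {Site A, Site D}: total = 4364
  {Site B, Site D}: total = 4384
  {Site B, Site E}: total = 4509
  {Site C, Site E}: total = 5123
Best pair: {Site A, Site C} with total 2574.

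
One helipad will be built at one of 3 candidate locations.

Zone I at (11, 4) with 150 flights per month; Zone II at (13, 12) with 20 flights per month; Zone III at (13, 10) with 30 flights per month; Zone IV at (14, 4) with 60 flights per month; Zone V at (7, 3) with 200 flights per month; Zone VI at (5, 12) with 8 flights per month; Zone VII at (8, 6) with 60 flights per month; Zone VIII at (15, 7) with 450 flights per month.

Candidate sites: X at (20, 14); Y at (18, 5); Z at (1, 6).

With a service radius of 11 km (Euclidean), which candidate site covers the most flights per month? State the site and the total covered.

Y, covering 770

Coverage radius r = 11 km; a point is covered iff (Δx)²+(Δy)² ≤ 11² = 121.
  X (20, 14): covers {Zone II, Zone III, Zone VIII} → 500
  Y (18, 5): covers {Zone I, Zone II, Zone III, Zone IV, Zone VII, Zone VIII} → 770
  Z (1, 6): covers {Zone I, Zone V, Zone VI, Zone VII} → 418
Maximum coverage at Y: 770 flights per month.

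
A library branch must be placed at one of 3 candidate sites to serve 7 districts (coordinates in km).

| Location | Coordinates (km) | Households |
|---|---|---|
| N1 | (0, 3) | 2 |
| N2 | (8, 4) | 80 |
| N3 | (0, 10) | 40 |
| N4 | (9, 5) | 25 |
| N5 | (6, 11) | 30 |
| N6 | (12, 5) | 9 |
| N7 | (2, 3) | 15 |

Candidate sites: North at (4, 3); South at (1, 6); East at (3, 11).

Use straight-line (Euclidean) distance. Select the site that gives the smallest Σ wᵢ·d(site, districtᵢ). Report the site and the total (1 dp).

North, total 1146.6 km

Total weighted distance at each candidate:
  North (4, 3): total = 1146.6
  South (1, 6): total = 1314.2
  East (3, 11): total = 1352.2
Minimum is at North with total 1146.6 km.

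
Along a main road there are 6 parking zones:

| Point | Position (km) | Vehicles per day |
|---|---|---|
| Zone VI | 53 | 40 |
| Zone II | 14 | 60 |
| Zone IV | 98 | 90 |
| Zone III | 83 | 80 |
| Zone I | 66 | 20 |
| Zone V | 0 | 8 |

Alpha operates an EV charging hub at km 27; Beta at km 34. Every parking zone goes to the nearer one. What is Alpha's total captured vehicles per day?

The indifferent point is the midpoint (27+34)/2 = 30.5; parking zones left of it (closer to Alpha at 27) go to Alpha, those right go to Beta.
  Zone V at 0 (w=8) → Alpha
  Zone II at 14 (w=60) → Alpha
  Zone VI at 53 (w=40) → Beta
  Zone I at 66 (w=20) → Beta
  Zone III at 83 (w=80) → Beta
  Zone IV at 98 (w=90) → Beta
Alpha captures 68; Beta captures 230.

68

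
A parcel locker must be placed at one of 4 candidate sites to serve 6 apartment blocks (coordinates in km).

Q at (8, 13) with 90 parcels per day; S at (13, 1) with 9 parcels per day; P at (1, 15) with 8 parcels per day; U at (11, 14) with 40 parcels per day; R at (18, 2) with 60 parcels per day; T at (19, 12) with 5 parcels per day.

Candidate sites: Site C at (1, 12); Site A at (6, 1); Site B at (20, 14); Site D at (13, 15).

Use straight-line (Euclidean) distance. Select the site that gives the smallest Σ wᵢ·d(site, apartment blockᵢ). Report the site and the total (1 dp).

Total weighted distance at each candidate:
  Site C (1, 12): total = 2488.2
  Site A (6, 1): total = 2641.6
  Site B (20, 14): total = 2469.9
  Site D (13, 15): total = 1665.4
Minimum is at Site D with total 1665.4 km.

Site D, total 1665.4 km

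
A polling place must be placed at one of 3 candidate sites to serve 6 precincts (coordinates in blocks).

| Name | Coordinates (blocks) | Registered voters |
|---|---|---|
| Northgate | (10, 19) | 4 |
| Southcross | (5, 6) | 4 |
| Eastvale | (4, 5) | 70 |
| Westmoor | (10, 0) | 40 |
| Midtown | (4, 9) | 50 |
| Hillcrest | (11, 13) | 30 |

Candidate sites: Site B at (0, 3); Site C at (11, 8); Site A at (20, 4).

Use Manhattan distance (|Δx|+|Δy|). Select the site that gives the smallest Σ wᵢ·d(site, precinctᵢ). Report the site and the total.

Site C, total 1690 blocks

Total weighted distance at each candidate:
  Site B (0, 3): total = 2206
  Site C (11, 8): total = 1690
  Site A (20, 4): total = 3508
Minimum is at Site C with total 1690 blocks.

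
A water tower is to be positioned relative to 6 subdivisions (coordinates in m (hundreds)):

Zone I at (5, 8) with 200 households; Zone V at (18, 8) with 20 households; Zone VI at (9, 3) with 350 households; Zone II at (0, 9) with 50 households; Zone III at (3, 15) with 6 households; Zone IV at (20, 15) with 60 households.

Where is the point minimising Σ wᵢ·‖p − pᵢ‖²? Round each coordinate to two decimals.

The minimiser of Σwᵢ‖p−pᵢ‖² is the weighted centroid p* = (Σwᵢpᵢ)/(Σwᵢ).
Σwᵢ = 686.
Σwᵢxᵢ = 200·5 + 20·18 + 350·9 + 50·0 + 6·3 + 60·20 = 5728.
Σwᵢyᵢ = 200·8 + 20·8 + 350·3 + 50·9 + 6·15 + 60·15 = 4250.
x* = 5728/686 = 8.35, y* = 4250/686 = 6.20.

(8.35, 6.20)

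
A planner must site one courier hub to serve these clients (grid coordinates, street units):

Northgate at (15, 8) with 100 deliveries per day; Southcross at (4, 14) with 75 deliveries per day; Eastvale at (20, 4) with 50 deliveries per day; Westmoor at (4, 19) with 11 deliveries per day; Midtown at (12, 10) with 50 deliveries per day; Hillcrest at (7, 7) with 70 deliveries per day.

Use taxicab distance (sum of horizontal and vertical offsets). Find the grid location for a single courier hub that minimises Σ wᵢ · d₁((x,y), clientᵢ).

Manhattan distance separates: Σwᵢ(|x−xᵢ|+|y−yᵢ|) = Σwᵢ|x−xᵢ| + Σwᵢ|y−yᵢ|, so x and y are optimised independently as 1-D weighted medians.
Total weight W = 356; half = 178.
x-coordinate, sorted with cumulative weight:
  x=4 (Southcross, w=75) cum 75
  x=4 (Westmoor, w=11) cum 86
  x=7 (Hillcrest, w=70) cum 156
  x=12 (Midtown, w=50) cum 206  ← median
  x=15 (Northgate, w=100) cum 306
  x=20 (Eastvale, w=50) cum 356
⇒ x* = 12
y-coordinate, sorted with cumulative weight:
  y=4 (Eastvale, w=50) cum 50
  y=7 (Hillcrest, w=70) cum 120
  y=8 (Northgate, w=100) cum 220  ← median
  y=10 (Midtown, w=50) cum 270
  y=14 (Southcross, w=75) cum 345
  y=19 (Westmoor, w=11) cum 356
⇒ y* = 8

(12, 8)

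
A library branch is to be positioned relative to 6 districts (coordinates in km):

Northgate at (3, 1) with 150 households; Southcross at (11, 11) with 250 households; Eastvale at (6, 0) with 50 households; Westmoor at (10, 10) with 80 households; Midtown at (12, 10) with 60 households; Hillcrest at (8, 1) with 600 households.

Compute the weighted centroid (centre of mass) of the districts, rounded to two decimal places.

(8.25, 4.12)

The minimiser of Σwᵢ‖p−pᵢ‖² is the weighted centroid p* = (Σwᵢpᵢ)/(Σwᵢ).
Σwᵢ = 1190.
Σwᵢxᵢ = 150·3 + 250·11 + 50·6 + 80·10 + 60·12 + 600·8 = 9820.
Σwᵢyᵢ = 150·1 + 250·11 + 50·0 + 80·10 + 60·10 + 600·1 = 4900.
x* = 9820/1190 = 8.25, y* = 4900/1190 = 4.12.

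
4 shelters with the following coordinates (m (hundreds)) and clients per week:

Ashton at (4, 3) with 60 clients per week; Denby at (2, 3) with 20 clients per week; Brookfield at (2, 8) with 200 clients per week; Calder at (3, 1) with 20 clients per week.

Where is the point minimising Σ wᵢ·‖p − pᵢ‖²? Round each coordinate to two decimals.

The minimiser of Σwᵢ‖p−pᵢ‖² is the weighted centroid p* = (Σwᵢpᵢ)/(Σwᵢ).
Σwᵢ = 300.
Σwᵢxᵢ = 60·4 + 20·2 + 200·2 + 20·3 = 740.
Σwᵢyᵢ = 60·3 + 20·3 + 200·8 + 20·1 = 1860.
x* = 740/300 = 2.47, y* = 1860/300 = 6.20.

(2.47, 6.20)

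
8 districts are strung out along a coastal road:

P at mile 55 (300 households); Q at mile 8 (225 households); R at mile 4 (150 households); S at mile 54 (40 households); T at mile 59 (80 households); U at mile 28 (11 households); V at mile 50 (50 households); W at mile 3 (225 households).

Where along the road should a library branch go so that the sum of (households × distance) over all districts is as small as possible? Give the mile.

x = 8

For a sum of weighted absolute distances on a line, the optimum is the weighted median (not the mean). Total weight W = 1081; half-weight = 540.5.
Sort by position and accumulate weight:
  mile 3 (W, w=225) → cum 225
  mile 4 (R, w=150) → cum 375
  mile 8 (Q, w=225) → cum 600  ≥ 540.5 → median here
  mile 28 (U, w=11) → cum 611
  mile 50 (V, w=50) → cum 661
  mile 54 (S, w=40) → cum 701
  mile 55 (P, w=300) → cum 1001
  mile 59 (T, w=80) → cum 1081
Optimal location: mile 8.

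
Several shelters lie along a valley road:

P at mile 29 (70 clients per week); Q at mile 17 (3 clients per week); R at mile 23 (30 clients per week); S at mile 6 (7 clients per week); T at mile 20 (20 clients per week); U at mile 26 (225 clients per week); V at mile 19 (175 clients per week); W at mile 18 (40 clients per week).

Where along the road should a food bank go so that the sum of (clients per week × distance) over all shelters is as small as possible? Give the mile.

For a sum of weighted absolute distances on a line, the optimum is the weighted median (not the mean). Total weight W = 570; half-weight = 285.
Sort by position and accumulate weight:
  mile 6 (S, w=7) → cum 7
  mile 17 (Q, w=3) → cum 10
  mile 18 (W, w=40) → cum 50
  mile 19 (V, w=175) → cum 225
  mile 20 (T, w=20) → cum 245
  mile 23 (R, w=30) → cum 275
  mile 26 (U, w=225) → cum 500  ≥ 285 → median here
  mile 29 (P, w=70) → cum 570
Optimal location: mile 26.

x = 26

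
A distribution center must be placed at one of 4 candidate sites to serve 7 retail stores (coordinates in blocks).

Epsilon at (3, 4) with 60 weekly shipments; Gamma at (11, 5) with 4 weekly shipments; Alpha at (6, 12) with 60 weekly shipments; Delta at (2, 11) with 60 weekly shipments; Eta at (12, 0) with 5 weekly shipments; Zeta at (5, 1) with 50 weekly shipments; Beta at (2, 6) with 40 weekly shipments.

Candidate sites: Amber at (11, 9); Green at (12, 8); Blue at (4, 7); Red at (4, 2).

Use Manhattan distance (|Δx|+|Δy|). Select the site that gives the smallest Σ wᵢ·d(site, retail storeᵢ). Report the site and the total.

Blue, total 1601 blocks

Total weighted distance at each candidate:
  Amber (11, 9): total = 3166
  Green (12, 8): total = 3396
  Blue (4, 7): total = 1601
  Red (4, 2): total = 1990
Minimum is at Blue with total 1601 blocks.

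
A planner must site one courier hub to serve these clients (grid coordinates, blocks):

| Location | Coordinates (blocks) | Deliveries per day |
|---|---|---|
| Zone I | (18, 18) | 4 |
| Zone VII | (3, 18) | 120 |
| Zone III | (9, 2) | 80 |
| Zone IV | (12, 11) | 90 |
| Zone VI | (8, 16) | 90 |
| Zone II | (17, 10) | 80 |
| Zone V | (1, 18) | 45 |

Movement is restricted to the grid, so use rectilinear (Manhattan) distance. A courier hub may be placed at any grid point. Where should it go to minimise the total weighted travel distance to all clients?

Manhattan distance separates: Σwᵢ(|x−xᵢ|+|y−yᵢ|) = Σwᵢ|x−xᵢ| + Σwᵢ|y−yᵢ|, so x and y are optimised independently as 1-D weighted medians.
Total weight W = 509; half = 254.5.
x-coordinate, sorted with cumulative weight:
  x=1 (Zone V, w=45) cum 45
  x=3 (Zone VII, w=120) cum 165
  x=8 (Zone VI, w=90) cum 255  ← median
  x=9 (Zone III, w=80) cum 335
  x=12 (Zone IV, w=90) cum 425
  x=17 (Zone II, w=80) cum 505
  x=18 (Zone I, w=4) cum 509
⇒ x* = 8
y-coordinate, sorted with cumulative weight:
  y=2 (Zone III, w=80) cum 80
  y=10 (Zone II, w=80) cum 160
  y=11 (Zone IV, w=90) cum 250
  y=16 (Zone VI, w=90) cum 340  ← median
  y=18 (Zone I, w=4) cum 344
  y=18 (Zone VII, w=120) cum 464
  y=18 (Zone V, w=45) cum 509
⇒ y* = 16

(8, 16)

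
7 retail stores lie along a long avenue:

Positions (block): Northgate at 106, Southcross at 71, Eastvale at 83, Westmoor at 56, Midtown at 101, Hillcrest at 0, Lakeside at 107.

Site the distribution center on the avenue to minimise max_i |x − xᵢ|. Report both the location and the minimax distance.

location 53.5, max distance 53.5

The 1-center on a line is the midpoint of the two extreme points: leftmost at 0, rightmost at 107.
Optimal location = (0 + 107)/2 = 53.5; maximum distance = (107 − 0)/2 = 53.5.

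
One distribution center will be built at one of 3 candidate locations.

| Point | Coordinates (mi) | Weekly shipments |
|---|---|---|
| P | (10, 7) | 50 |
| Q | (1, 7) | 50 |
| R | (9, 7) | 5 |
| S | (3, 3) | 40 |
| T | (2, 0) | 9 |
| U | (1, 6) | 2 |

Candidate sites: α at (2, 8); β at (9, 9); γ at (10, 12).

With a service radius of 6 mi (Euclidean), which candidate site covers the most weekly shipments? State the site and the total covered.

Coverage radius r = 6 mi; a point is covered iff (Δx)²+(Δy)² ≤ 6² = 36.
  α (2, 8): covers {Q, S, U} → 92
  β (9, 9): covers {P, R} → 55
  γ (10, 12): covers {P, R} → 55
Maximum coverage at α: 92 weekly shipments.

α, covering 92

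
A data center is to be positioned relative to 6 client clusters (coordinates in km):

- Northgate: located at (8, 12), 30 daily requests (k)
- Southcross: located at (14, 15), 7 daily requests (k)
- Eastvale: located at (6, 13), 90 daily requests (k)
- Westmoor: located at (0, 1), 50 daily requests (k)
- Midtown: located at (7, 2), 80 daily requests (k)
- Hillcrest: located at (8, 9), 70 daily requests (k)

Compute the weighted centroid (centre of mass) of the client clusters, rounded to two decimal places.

(6.11, 7.57)

The minimiser of Σwᵢ‖p−pᵢ‖² is the weighted centroid p* = (Σwᵢpᵢ)/(Σwᵢ).
Σwᵢ = 327.
Σwᵢxᵢ = 30·8 + 7·14 + 90·6 + 50·0 + 80·7 + 70·8 = 1998.
Σwᵢyᵢ = 30·12 + 7·15 + 90·13 + 50·1 + 80·2 + 70·9 = 2475.
x* = 1998/327 = 6.11, y* = 2475/327 = 7.57.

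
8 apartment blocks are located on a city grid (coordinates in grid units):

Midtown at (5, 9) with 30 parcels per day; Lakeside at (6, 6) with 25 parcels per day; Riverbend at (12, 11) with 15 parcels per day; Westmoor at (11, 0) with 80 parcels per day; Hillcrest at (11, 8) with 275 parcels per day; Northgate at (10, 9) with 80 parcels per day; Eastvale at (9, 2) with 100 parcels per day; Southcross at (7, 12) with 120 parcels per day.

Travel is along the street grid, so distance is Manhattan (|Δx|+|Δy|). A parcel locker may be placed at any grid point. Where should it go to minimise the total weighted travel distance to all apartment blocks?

Manhattan distance separates: Σwᵢ(|x−xᵢ|+|y−yᵢ|) = Σwᵢ|x−xᵢ| + Σwᵢ|y−yᵢ|, so x and y are optimised independently as 1-D weighted medians.
Total weight W = 725; half = 362.5.
x-coordinate, sorted with cumulative weight:
  x=5 (Midtown, w=30) cum 30
  x=6 (Lakeside, w=25) cum 55
  x=7 (Southcross, w=120) cum 175
  x=9 (Eastvale, w=100) cum 275
  x=10 (Northgate, w=80) cum 355
  x=11 (Westmoor, w=80) cum 435  ← median
  x=11 (Hillcrest, w=275) cum 710
  x=12 (Riverbend, w=15) cum 725
⇒ x* = 11
y-coordinate, sorted with cumulative weight:
  y=0 (Westmoor, w=80) cum 80
  y=2 (Eastvale, w=100) cum 180
  y=6 (Lakeside, w=25) cum 205
  y=8 (Hillcrest, w=275) cum 480  ← median
  y=9 (Midtown, w=30) cum 510
  y=9 (Northgate, w=80) cum 590
  y=11 (Riverbend, w=15) cum 605
  y=12 (Southcross, w=120) cum 725
⇒ y* = 8

(11, 8)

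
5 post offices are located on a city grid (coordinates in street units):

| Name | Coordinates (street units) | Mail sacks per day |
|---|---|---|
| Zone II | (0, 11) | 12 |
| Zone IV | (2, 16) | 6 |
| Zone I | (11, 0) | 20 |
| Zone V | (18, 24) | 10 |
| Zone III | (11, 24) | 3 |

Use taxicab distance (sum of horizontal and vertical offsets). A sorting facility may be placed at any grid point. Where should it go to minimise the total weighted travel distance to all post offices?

(11, 11)

Manhattan distance separates: Σwᵢ(|x−xᵢ|+|y−yᵢ|) = Σwᵢ|x−xᵢ| + Σwᵢ|y−yᵢ|, so x and y are optimised independently as 1-D weighted medians.
Total weight W = 51; half = 25.5.
x-coordinate, sorted with cumulative weight:
  x=0 (Zone II, w=12) cum 12
  x=2 (Zone IV, w=6) cum 18
  x=11 (Zone I, w=20) cum 38  ← median
  x=11 (Zone III, w=3) cum 41
  x=18 (Zone V, w=10) cum 51
⇒ x* = 11
y-coordinate, sorted with cumulative weight:
  y=0 (Zone I, w=20) cum 20
  y=11 (Zone II, w=12) cum 32  ← median
  y=16 (Zone IV, w=6) cum 38
  y=24 (Zone V, w=10) cum 48
  y=24 (Zone III, w=3) cum 51
⇒ y* = 11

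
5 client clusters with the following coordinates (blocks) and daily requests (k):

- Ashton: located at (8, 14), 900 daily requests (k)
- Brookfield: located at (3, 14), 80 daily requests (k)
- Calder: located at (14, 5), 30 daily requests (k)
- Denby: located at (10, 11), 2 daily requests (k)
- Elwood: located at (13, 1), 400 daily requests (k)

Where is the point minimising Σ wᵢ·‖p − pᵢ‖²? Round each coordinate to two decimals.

(9.26, 10.12)

The minimiser of Σwᵢ‖p−pᵢ‖² is the weighted centroid p* = (Σwᵢpᵢ)/(Σwᵢ).
Σwᵢ = 1412.
Σwᵢxᵢ = 900·8 + 80·3 + 30·14 + 2·10 + 400·13 = 13080.
Σwᵢyᵢ = 900·14 + 80·14 + 30·5 + 2·11 + 400·1 = 14292.
x* = 13080/1412 = 9.26, y* = 14292/1412 = 10.12.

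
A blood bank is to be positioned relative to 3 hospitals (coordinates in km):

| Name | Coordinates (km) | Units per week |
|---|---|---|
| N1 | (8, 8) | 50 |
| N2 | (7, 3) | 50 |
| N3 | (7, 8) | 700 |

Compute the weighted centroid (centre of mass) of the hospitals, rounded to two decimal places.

The minimiser of Σwᵢ‖p−pᵢ‖² is the weighted centroid p* = (Σwᵢpᵢ)/(Σwᵢ).
Σwᵢ = 800.
Σwᵢxᵢ = 50·8 + 50·7 + 700·7 = 5650.
Σwᵢyᵢ = 50·8 + 50·3 + 700·8 = 6150.
x* = 5650/800 = 7.06, y* = 6150/800 = 7.69.

(7.06, 7.69)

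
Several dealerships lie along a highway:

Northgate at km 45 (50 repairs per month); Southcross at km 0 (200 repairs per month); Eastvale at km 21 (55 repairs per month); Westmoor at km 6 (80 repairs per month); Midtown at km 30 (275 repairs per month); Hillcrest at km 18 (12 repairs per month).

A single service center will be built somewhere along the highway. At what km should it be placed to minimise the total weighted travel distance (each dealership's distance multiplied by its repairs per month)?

x = 21

For a sum of weighted absolute distances on a line, the optimum is the weighted median (not the mean). Total weight W = 672; half-weight = 336.
Sort by position and accumulate weight:
  km 0 (Southcross, w=200) → cum 200
  km 6 (Westmoor, w=80) → cum 280
  km 18 (Hillcrest, w=12) → cum 292
  km 21 (Eastvale, w=55) → cum 347  ≥ 336 → median here
  km 30 (Midtown, w=275) → cum 622
  km 45 (Northgate, w=50) → cum 672
Optimal location: km 21.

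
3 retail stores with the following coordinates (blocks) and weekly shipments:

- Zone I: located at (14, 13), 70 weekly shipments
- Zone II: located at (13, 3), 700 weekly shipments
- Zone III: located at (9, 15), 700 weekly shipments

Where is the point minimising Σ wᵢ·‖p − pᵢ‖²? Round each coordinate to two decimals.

The minimiser of Σwᵢ‖p−pᵢ‖² is the weighted centroid p* = (Σwᵢpᵢ)/(Σwᵢ).
Σwᵢ = 1470.
Σwᵢxᵢ = 70·14 + 700·13 + 700·9 = 16380.
Σwᵢyᵢ = 70·13 + 700·3 + 700·15 = 13510.
x* = 16380/1470 = 11.14, y* = 13510/1470 = 9.19.

(11.14, 9.19)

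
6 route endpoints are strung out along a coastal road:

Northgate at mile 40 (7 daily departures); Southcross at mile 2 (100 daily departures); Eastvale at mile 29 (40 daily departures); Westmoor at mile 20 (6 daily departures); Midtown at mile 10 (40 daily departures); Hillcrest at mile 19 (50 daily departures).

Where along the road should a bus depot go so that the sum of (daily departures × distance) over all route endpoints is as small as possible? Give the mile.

For a sum of weighted absolute distances on a line, the optimum is the weighted median (not the mean). Total weight W = 243; half-weight = 121.5.
Sort by position and accumulate weight:
  mile 2 (Southcross, w=100) → cum 100
  mile 10 (Midtown, w=40) → cum 140  ≥ 121.5 → median here
  mile 19 (Hillcrest, w=50) → cum 190
  mile 20 (Westmoor, w=6) → cum 196
  mile 29 (Eastvale, w=40) → cum 236
  mile 40 (Northgate, w=7) → cum 243
Optimal location: mile 10.

x = 10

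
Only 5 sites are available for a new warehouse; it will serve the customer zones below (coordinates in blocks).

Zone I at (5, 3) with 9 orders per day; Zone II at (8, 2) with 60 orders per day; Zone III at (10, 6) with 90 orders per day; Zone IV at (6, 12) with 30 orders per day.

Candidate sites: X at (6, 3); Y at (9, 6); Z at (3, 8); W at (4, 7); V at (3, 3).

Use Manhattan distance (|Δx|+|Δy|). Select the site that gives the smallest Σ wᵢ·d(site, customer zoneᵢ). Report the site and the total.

Total weighted distance at each candidate:
  X (6, 3): total = 1089
  Y (9, 6): total = 723
  Z (3, 8): total = 1743
  W (4, 7): total = 1425
  V (3, 3): total = 1638
Minimum is at Y with total 723 blocks.

Y, total 723 blocks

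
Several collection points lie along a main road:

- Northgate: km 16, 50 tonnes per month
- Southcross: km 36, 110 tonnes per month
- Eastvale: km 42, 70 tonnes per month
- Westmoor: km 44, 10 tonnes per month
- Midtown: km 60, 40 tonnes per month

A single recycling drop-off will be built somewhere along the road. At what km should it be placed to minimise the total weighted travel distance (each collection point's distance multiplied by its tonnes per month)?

x = 36

For a sum of weighted absolute distances on a line, the optimum is the weighted median (not the mean). Total weight W = 280; half-weight = 140.
Sort by position and accumulate weight:
  km 16 (Northgate, w=50) → cum 50
  km 36 (Southcross, w=110) → cum 160  ≥ 140 → median here
  km 42 (Eastvale, w=70) → cum 230
  km 44 (Westmoor, w=10) → cum 240
  km 60 (Midtown, w=40) → cum 280
Optimal location: km 36.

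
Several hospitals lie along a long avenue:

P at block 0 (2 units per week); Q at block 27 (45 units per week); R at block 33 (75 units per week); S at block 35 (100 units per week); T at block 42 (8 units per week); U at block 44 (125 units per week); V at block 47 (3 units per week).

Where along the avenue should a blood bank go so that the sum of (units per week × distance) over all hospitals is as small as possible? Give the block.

For a sum of weighted absolute distances on a line, the optimum is the weighted median (not the mean). Total weight W = 358; half-weight = 179.
Sort by position and accumulate weight:
  block 0 (P, w=2) → cum 2
  block 27 (Q, w=45) → cum 47
  block 33 (R, w=75) → cum 122
  block 35 (S, w=100) → cum 222  ≥ 179 → median here
  block 42 (T, w=8) → cum 230
  block 44 (U, w=125) → cum 355
  block 47 (V, w=3) → cum 358
Optimal location: block 35.

x = 35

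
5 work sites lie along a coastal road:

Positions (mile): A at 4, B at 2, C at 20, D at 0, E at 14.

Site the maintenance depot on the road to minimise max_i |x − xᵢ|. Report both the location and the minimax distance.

location 10, max distance 10

The 1-center on a line is the midpoint of the two extreme points: leftmost at 0, rightmost at 20.
Optimal location = (0 + 20)/2 = 10; maximum distance = (20 − 0)/2 = 10.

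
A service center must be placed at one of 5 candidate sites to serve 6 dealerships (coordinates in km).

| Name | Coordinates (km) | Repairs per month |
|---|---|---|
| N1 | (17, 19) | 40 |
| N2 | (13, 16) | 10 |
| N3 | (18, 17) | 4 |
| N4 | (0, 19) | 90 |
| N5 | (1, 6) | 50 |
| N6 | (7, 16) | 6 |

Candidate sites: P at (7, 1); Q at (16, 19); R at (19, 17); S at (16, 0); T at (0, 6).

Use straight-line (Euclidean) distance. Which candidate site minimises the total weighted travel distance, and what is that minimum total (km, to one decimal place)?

Total weighted distance at each candidate:
  P (7, 1): total = 3281.6
  Q (16, 19): total = 2583.1
  R (19, 17): total = 3024.4
  S (16, 0): total = 4145.8
  T (0, 6): total = 2397.7
Minimum is at T with total 2397.7 km.

T, total 2397.7 km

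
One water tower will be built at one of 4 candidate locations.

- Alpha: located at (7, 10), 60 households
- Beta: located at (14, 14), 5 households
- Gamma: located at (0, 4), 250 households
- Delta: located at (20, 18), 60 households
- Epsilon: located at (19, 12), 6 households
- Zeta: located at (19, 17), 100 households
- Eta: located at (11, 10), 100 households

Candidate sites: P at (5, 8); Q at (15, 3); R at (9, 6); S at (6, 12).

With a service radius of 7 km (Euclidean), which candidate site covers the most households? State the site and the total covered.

P, covering 410

Coverage radius r = 7 km; a point is covered iff (Δx)²+(Δy)² ≤ 7² = 49.
  P (5, 8): covers {Alpha, Gamma, Eta} → 410
  Q (15, 3): covers {none} → 0
  R (9, 6): covers {Alpha, Eta} → 160
  S (6, 12): covers {Alpha, Eta} → 160
Maximum coverage at P: 410 households.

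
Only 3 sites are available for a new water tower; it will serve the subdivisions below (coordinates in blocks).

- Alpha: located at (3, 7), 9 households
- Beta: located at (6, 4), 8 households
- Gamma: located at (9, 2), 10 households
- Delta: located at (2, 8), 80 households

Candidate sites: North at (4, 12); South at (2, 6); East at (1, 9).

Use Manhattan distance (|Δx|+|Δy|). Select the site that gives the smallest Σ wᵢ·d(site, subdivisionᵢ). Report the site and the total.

Total weighted distance at each candidate:
  North (4, 12): total = 764
  South (2, 6): total = 336
  East (1, 9): total = 426
Minimum is at South with total 336 blocks.

South, total 336 blocks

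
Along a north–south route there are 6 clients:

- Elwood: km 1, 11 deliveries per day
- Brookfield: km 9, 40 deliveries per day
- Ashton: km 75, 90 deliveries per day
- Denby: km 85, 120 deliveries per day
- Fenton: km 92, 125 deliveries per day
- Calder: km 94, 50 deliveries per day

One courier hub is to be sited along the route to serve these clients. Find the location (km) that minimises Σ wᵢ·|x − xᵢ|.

x = 85

For a sum of weighted absolute distances on a line, the optimum is the weighted median (not the mean). Total weight W = 436; half-weight = 218.
Sort by position and accumulate weight:
  km 1 (Elwood, w=11) → cum 11
  km 9 (Brookfield, w=40) → cum 51
  km 75 (Ashton, w=90) → cum 141
  km 85 (Denby, w=120) → cum 261  ≥ 218 → median here
  km 92 (Fenton, w=125) → cum 386
  km 94 (Calder, w=50) → cum 436
Optimal location: km 85.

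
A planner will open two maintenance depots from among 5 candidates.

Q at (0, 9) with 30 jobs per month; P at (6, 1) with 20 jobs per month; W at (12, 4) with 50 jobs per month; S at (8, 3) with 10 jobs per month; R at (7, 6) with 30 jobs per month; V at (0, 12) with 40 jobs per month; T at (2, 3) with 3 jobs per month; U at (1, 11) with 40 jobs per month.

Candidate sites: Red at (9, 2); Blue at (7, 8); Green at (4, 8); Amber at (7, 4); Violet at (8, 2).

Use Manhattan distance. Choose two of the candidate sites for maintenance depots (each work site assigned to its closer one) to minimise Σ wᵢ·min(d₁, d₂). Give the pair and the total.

{Green, Amber}, total 1138

Evaluate every pair (each demand assigned to the nearer of the two):
  {Green, Amber}: total = 1138
  {Red, Green}: total = 1231
  {Green, Violet}: total = 1251
  {Blue, Green}: total = 1461
  {Blue, Amber}: total = 1468
  {Red, Blue}: total = 1474
  {Blue, Violet}: total = 1491
  {Amber, Violet}: total = 1878
  {Red, Amber}: total = 1908
  {Red, Violet}: total = 2301
Best pair: {Green, Amber} with total 1138.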